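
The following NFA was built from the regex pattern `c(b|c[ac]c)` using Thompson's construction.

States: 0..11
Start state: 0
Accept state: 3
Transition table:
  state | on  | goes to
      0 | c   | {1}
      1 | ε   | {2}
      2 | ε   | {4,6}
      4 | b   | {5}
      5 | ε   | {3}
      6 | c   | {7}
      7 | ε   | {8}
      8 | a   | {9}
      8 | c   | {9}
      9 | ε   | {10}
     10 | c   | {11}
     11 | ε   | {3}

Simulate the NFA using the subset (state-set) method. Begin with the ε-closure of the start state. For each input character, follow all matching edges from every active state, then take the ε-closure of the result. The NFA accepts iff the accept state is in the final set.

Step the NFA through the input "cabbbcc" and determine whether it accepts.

Answer: REJECT

Trace:
S₀ = ε-closure({0}) = {0}
'c' @ 1: {1,2,4,6}
'a' @ 2: {}  — dead — no transitions
rest 'bbbcc' ignored (set empty)
final: {}; accept 3 not in set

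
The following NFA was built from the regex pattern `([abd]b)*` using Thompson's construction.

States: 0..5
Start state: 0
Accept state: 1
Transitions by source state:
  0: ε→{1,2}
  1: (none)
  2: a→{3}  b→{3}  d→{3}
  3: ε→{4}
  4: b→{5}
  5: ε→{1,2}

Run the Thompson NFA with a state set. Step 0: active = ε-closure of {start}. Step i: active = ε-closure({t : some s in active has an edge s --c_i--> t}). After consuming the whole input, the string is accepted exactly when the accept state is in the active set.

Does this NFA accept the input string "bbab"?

S₀ = ε-closure({0}) = {0,1,2}
'b' @ 1: {3,4}
'b' @ 2: {1,2,5}  [accepting]
'a' @ 3: {3,4}
'b' @ 4: {1,2,5}  [accepting]
final: {1,2,5}; accept 1 in set

Answer: ACCEPT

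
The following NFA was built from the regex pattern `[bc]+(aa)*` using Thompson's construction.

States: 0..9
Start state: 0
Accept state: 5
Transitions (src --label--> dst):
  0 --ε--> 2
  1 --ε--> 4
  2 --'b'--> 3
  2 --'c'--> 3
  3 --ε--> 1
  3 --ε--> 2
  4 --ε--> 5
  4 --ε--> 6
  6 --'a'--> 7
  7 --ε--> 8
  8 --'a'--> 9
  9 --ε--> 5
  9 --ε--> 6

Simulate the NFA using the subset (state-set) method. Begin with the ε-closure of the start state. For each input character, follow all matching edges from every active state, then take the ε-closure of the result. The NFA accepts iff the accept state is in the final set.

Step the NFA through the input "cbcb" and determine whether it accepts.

Answer: ACCEPT

Derivation:
start: ε-closure({0}) = {0,2}
'c' @ 1: {1,2,3,4,5,6}  (accept∈set)
'b' @ 2: {1,2,3,4,5,6}  (accept∈set)
'c' @ 3: {1,2,3,4,5,6}  (accept∈set)
'b' @ 4: {1,2,3,4,5,6}  (accept∈set)
end set {1,2,3,4,5,6} — state 5 in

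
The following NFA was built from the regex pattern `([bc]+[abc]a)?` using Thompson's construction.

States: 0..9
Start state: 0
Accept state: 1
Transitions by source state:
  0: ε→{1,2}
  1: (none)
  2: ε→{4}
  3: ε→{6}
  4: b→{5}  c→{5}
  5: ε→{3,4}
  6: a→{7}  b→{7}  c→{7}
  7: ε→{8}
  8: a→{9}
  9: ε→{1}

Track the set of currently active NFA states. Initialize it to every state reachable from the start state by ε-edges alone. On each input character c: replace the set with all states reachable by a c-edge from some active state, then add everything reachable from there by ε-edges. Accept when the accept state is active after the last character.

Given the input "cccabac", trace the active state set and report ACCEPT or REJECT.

Answer: REJECT

Derivation:
S₀ = ε-closure({0}) = {0,1,2,4}
'c' @ 1: {3,4,5,6}
'c' @ 2: {3,4,5,6,7,8}
'c' @ 3: {3,4,5,6,7,8}
'a' @ 4: {1,7,8,9}  [accepting]
'b' @ 5: {}  — dead — no transitions
rest 'ac' ignored (set empty)
end set {} — state 1 not in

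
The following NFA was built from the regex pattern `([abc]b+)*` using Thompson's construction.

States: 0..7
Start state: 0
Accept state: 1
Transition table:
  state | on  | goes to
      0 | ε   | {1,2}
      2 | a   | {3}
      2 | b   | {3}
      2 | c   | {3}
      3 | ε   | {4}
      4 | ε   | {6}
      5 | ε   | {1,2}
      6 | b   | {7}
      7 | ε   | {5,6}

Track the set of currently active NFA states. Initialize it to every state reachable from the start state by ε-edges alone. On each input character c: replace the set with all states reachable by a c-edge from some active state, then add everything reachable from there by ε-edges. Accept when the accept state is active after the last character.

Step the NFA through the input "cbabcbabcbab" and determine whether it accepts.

Answer: ACCEPT

Steps:
start: ε-closure({0}) = {0,1,2}
'c' @ 1: {3,4,6}
'b' @ 2: {1,2,5,6,7}  ✓accept
'a' @ 3: {3,4,6}
'b' @ 4: {1,2,5,6,7}  ✓accept
'c' @ 5: {3,4,6}
'b' @ 6: {1,2,5,6,7}  ✓accept
'a' @ 7: {3,4,6}
'b' @ 8: {1,2,5,6,7}  ✓accept
'c' @ 9: {3,4,6}
'b' @ 10: {1,2,5,6,7}  ✓accept
'a' @ 11: {3,4,6}
'b' @ 12: {1,2,5,6,7}  ✓accept
final: {1,2,5,6,7}; accept 1 in set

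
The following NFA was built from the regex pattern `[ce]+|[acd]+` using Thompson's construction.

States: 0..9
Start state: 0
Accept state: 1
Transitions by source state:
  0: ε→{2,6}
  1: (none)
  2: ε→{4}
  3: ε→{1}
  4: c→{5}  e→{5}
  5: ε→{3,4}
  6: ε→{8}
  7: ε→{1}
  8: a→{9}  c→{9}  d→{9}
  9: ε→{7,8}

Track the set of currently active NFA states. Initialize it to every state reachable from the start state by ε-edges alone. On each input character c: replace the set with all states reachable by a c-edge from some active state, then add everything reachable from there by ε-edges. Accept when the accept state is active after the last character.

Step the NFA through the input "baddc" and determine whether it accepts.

Answer: REJECT

Trace:
S₀ = ε-closure({0}) = {0,2,4,6,8}
'b' @ 1: {}  — no active states
rest 'addc' ignored (set empty)
after full input: {}  (accept=1 not in)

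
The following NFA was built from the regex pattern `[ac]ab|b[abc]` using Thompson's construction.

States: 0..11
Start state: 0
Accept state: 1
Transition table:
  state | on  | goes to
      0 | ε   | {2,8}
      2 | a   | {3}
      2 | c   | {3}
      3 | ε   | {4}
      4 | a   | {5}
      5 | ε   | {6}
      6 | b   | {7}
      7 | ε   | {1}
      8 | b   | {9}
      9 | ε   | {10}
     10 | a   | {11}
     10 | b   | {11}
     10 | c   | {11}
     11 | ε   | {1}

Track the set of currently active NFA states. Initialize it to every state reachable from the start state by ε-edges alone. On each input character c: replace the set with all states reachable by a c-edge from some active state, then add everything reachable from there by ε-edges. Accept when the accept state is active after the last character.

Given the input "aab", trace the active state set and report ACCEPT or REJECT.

Answer: ACCEPT

Steps:
S₀ = ε-closure({0}) = {0,2,8}
'a' @ 1: {3,4}
'a' @ 2: {5,6}
'b' @ 3: {1,7}  [accepting]
after full input: {1,7}  (accept=1 in)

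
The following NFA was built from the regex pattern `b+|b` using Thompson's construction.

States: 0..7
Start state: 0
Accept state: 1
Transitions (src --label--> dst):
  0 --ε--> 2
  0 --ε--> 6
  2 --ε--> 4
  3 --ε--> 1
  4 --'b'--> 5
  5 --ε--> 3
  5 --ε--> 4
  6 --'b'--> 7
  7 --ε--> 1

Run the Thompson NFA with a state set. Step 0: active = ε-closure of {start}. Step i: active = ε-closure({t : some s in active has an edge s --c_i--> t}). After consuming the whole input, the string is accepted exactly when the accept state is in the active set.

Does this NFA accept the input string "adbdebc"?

S₀ = ε-closure({0}) = {0,2,4,6}
'a' @ 1: {}  — state set empty
rest 'dbdebc' ignored (set empty)
end set {} — state 1 not in

Answer: REJECT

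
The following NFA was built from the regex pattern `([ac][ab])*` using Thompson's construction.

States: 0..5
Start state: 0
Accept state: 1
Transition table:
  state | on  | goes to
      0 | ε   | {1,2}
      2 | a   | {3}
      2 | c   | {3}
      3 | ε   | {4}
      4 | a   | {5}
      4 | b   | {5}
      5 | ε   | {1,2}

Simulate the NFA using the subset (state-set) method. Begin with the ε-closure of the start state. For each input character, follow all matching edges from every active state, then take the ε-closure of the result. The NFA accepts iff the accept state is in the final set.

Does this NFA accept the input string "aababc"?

Answer: REJECT

Steps:
initial (ε-close {0}): {0,1,2}
'a' @ 1: {3,4}
'a' @ 2: {1,2,5}  [accepting]
'b' @ 3: {}  — no active states
rest 'abc' ignored (set empty)
final: {}; accept 1 not in set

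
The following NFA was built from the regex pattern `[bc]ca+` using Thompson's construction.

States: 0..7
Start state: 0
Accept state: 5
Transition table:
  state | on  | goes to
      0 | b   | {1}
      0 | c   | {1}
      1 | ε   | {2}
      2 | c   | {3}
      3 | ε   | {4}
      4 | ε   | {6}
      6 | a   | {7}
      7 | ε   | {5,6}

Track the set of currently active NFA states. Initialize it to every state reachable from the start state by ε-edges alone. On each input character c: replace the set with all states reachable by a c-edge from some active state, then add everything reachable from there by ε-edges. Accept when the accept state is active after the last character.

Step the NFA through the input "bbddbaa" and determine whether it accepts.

S₀ = ε-closure({0}) = {0}
'b' @ 1: {1,2}
'b' @ 2: {}  — state set empty
rest 'ddbaa' ignored (set empty)
final: {}; accept 5 not in set

Answer: REJECT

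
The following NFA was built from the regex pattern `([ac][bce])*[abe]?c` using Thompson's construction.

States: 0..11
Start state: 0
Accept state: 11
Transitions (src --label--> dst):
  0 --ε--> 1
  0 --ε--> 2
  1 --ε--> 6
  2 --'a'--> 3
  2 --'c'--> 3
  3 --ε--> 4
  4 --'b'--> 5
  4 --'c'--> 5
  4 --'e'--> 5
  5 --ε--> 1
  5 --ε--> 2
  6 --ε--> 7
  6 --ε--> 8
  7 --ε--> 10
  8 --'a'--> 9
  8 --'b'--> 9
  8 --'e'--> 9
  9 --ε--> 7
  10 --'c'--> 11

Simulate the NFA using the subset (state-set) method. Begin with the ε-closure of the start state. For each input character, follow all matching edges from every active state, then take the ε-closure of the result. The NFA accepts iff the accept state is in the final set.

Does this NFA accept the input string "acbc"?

Answer: ACCEPT

Derivation:
initial (ε-close {0}): {0,1,2,6,7,8,10}
'a' @ 1: {3,4,7,9,10}
'c' @ 2: {1,2,5,6,7,8,10,11}  [accepting]
'b' @ 3: {7,9,10}
'c' @ 4: {11}  [accepting]
end set {11} — state 11 in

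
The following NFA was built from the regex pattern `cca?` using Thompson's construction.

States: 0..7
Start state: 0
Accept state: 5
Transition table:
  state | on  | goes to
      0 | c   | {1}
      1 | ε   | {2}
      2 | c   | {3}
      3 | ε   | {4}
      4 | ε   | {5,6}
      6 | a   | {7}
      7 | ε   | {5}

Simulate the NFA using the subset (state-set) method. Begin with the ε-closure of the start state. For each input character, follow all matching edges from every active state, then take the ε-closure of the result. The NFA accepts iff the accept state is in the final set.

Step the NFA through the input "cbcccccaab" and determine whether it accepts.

S₀ = ε-closure({0}) = {0}
'c' @ 1: {1,2}
'b' @ 2: {}  — no active states
rest 'cccccaab' ignored (set empty)
end set {} — state 5 not in

Answer: REJECT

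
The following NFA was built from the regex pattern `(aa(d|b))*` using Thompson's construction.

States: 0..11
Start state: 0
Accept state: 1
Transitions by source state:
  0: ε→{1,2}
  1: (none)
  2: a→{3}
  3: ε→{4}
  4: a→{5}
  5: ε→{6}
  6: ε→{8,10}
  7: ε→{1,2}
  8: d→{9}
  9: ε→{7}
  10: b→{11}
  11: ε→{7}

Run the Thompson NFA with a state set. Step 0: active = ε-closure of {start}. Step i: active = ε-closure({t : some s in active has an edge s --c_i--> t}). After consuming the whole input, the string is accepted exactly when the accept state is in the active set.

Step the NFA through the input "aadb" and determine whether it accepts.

Answer: REJECT

Derivation:
S₀ = ε-closure({0}) = {0,1,2}
'a' @ 1: {3,4}
'a' @ 2: {5,6,8,10}
'd' @ 3: {1,2,7,9}  (accept∈set)
'b' @ 4: {}  — state set empty
final: {}; accept 1 not in set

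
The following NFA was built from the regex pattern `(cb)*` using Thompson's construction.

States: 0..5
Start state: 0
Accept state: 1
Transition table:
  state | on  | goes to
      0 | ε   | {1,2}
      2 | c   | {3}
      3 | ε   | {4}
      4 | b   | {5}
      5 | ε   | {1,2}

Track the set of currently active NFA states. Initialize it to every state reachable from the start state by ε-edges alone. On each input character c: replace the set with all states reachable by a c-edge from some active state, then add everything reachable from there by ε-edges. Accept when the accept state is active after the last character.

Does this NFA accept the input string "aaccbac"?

initial (ε-close {0}): {0,1,2}
'a' @ 1: {}  — dead — no transitions
rest 'accbac' ignored (set empty)
final: {}; accept 1 not in set

Answer: REJECT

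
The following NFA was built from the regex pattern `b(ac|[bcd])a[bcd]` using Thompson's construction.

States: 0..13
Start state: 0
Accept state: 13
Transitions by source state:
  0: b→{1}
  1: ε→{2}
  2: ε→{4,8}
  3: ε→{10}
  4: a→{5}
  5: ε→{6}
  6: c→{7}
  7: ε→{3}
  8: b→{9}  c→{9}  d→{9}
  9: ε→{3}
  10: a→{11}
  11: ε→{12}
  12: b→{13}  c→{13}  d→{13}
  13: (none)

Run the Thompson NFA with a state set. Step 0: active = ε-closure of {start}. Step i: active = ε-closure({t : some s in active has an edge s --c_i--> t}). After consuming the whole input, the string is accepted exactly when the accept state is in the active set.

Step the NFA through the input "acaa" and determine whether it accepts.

initial (ε-close {0}): {0}
'a' @ 1: {}  — no active states
rest 'caa' ignored (set empty)
after full input: {}  (accept=13 not in)

Answer: REJECT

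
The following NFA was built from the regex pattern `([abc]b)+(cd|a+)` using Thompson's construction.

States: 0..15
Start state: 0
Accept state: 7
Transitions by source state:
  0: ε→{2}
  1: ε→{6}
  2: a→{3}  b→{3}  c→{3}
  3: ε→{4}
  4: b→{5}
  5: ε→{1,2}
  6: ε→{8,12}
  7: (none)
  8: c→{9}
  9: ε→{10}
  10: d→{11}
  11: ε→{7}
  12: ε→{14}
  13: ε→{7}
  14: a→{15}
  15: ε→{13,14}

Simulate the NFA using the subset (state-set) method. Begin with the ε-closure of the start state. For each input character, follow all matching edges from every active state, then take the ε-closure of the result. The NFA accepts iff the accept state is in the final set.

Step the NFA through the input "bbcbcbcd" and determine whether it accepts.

Answer: ACCEPT

Steps:
start: ε-closure({0}) = {0,2}
'b' @ 1: {3,4}
'b' @ 2: {1,2,5,6,8,12,14}
'c' @ 3: {3,4,9,10}
'b' @ 4: {1,2,5,6,8,12,14}
'c' @ 5: {3,4,9,10}
'b' @ 6: {1,2,5,6,8,12,14}
'c' @ 7: {3,4,9,10}
'd' @ 8: {7,11}  ✓accept
final: {7,11}; accept 7 in set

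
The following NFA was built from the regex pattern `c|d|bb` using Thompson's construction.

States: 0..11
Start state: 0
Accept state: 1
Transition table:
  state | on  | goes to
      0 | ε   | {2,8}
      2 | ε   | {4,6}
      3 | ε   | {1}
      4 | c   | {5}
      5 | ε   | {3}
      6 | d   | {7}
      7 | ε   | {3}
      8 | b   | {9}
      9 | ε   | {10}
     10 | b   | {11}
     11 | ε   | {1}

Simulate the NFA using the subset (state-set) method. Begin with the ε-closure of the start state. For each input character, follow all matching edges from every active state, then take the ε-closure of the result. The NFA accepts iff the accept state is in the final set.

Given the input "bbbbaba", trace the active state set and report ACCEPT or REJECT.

Answer: REJECT

Steps:
initial (ε-close {0}): {0,2,4,6,8}
'b' @ 1: {9,10}
'b' @ 2: {1,11}  (accept∈set)
'b' @ 3: {}  — dead — no transitions
rest 'baba' ignored (set empty)
after full input: {}  (accept=1 not in)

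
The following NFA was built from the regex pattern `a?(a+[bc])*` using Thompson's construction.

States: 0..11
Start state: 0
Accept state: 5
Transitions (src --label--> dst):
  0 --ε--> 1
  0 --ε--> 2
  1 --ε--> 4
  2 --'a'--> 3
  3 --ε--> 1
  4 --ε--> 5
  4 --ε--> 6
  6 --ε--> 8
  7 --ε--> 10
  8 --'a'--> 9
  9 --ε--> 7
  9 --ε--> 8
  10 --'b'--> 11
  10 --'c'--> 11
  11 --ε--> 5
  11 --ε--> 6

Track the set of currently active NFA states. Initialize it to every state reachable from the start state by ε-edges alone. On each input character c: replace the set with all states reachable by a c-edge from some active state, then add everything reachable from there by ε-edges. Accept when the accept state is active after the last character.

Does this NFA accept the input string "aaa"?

Answer: REJECT

Derivation:
start: ε-closure({0}) = {0,1,2,4,5,6,8}
'a' @ 1: {1,3,4,5,6,7,8,9,10}  [accepting]
'a' @ 2: {7,8,9,10}
'a' @ 3: {7,8,9,10}
after full input: {7,8,9,10}  (accept=5 not in)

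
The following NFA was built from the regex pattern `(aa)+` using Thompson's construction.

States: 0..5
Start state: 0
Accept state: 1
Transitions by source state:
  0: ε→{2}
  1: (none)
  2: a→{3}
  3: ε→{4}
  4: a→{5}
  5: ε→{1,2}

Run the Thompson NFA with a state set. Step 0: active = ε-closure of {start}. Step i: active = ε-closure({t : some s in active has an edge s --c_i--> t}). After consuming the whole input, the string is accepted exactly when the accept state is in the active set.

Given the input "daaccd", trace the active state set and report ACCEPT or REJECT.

Answer: REJECT

Derivation:
S₀ = ε-closure({0}) = {0,2}
'd' @ 1: {}  — state set empty
rest 'aaccd' ignored (set empty)
final: {}; accept 1 not in set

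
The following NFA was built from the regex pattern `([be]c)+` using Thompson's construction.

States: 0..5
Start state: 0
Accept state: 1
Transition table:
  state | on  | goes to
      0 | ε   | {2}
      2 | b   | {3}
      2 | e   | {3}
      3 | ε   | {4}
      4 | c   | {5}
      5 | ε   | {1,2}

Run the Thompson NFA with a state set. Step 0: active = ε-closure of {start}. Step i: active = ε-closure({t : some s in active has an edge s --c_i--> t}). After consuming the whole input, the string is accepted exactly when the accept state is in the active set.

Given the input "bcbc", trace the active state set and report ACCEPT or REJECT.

S₀ = ε-closure({0}) = {0,2}
'b' @ 1: {3,4}
'c' @ 2: {1,2,5}  (accept∈set)
'b' @ 3: {3,4}
'c' @ 4: {1,2,5}  (accept∈set)
final: {1,2,5}; accept 1 in set

Answer: ACCEPT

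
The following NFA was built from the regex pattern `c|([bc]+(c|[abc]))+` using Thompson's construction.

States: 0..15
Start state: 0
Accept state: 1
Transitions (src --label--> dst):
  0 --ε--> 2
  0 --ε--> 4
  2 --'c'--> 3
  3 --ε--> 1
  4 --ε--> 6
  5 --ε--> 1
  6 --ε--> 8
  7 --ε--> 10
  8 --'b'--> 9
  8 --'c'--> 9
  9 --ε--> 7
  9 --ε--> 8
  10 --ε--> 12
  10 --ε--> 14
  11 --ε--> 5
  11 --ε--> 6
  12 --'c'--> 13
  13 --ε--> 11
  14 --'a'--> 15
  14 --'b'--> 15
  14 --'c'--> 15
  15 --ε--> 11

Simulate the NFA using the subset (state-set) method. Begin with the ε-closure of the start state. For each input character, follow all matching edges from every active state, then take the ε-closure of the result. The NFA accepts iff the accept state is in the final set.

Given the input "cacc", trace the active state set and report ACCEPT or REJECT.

Answer: ACCEPT

Steps:
start: ε-closure({0}) = {0,2,4,6,8}
'c' @ 1: {1,3,7,8,9,10,12,14}  ✓accept
'a' @ 2: {1,5,6,8,11,15}  ✓accept
'c' @ 3: {7,8,9,10,12,14}
'c' @ 4: {1,5,6,7,8,9,10,11,12,13,14,15}  ✓accept
after full input: {1,5,6,7,8,9,10,11,12,13,14,15}  (accept=1 in)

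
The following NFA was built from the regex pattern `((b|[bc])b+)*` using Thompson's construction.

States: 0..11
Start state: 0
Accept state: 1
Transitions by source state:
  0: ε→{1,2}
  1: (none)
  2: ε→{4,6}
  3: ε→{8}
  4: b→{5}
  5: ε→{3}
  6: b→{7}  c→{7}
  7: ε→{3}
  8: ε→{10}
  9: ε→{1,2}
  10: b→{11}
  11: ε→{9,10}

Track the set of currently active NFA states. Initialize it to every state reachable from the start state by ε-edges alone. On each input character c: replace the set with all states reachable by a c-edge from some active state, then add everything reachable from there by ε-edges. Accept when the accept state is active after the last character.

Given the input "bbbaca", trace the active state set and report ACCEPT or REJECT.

Answer: REJECT

Trace:
S₀ = ε-closure({0}) = {0,1,2,4,6}
'b' @ 1: {3,5,7,8,10}
'b' @ 2: {1,2,4,6,9,10,11}  [accepting]
'b' @ 3: {1,2,3,4,5,6,7,8,9,10,11}  [accepting]
'a' @ 4: {}  — state set empty
rest 'ca' ignored (set empty)
final: {}; accept 1 not in set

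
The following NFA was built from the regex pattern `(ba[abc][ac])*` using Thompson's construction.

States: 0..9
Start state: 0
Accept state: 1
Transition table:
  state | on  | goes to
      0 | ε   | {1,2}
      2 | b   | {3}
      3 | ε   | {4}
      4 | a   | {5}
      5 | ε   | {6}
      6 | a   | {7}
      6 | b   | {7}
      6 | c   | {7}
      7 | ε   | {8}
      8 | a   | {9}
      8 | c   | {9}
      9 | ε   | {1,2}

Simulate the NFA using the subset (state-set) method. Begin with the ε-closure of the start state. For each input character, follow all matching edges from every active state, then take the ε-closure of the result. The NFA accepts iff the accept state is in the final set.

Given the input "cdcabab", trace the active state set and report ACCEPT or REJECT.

start: ε-closure({0}) = {0,1,2}
'c' @ 1: {}  — state set empty
rest 'dcabab' ignored (set empty)
after full input: {}  (accept=1 not in)

Answer: REJECT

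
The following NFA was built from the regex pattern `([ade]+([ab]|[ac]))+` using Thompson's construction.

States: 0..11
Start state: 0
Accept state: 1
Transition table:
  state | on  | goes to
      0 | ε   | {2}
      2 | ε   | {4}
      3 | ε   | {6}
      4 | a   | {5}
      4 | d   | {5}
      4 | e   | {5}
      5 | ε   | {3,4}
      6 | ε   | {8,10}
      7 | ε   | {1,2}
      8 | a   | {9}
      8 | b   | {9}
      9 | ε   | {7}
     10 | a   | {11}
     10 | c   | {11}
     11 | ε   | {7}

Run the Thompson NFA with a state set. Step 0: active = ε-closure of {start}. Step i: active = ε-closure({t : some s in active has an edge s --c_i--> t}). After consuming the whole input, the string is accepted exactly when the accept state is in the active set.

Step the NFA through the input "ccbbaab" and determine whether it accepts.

start: ε-closure({0}) = {0,2,4}
'c' @ 1: {}  — state set empty
rest 'cbbaab' ignored (set empty)
final: {}; accept 1 not in set

Answer: REJECT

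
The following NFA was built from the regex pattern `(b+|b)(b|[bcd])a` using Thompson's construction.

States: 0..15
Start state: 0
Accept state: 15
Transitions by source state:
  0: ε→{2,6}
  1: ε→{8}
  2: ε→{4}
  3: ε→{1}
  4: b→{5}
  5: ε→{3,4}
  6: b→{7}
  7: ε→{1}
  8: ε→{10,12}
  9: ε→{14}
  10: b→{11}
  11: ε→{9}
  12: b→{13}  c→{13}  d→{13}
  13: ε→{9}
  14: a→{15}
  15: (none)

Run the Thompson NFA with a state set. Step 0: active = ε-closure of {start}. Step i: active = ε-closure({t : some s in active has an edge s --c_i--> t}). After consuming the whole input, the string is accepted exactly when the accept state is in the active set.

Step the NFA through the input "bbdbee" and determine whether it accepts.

Answer: REJECT

Derivation:
initial (ε-close {0}): {0,2,4,6}
'b' @ 1: {1,3,4,5,7,8,10,12}
'b' @ 2: {1,3,4,5,8,9,10,11,12,13,14}
'd' @ 3: {9,13,14}
'b' @ 4: {}  — state set empty
rest 'ee' ignored (set empty)
final: {}; accept 15 not in set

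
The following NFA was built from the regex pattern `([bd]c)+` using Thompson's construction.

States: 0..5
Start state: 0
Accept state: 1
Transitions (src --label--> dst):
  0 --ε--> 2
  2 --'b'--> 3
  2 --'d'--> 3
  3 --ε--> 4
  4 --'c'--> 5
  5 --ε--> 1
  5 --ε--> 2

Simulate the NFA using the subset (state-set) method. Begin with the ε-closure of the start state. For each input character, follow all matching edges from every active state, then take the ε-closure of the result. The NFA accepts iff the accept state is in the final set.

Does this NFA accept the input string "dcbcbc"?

S₀ = ε-closure({0}) = {0,2}
'd' @ 1: {3,4}
'c' @ 2: {1,2,5}  (accept∈set)
'b' @ 3: {3,4}
'c' @ 4: {1,2,5}  (accept∈set)
'b' @ 5: {3,4}
'c' @ 6: {1,2,5}  (accept∈set)
after full input: {1,2,5}  (accept=1 in)

Answer: ACCEPT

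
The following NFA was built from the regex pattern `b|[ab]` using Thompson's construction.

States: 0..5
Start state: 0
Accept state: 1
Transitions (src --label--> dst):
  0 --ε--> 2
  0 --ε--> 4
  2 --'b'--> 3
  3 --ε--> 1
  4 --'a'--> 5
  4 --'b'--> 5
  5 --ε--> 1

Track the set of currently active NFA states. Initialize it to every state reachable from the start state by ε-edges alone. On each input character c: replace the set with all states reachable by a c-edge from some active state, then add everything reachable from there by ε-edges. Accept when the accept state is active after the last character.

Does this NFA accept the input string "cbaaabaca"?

Answer: REJECT

Steps:
initial (ε-close {0}): {0,2,4}
'c' @ 1: {}  — no active states
rest 'baaabaca' ignored (set empty)
end set {} — state 1 not in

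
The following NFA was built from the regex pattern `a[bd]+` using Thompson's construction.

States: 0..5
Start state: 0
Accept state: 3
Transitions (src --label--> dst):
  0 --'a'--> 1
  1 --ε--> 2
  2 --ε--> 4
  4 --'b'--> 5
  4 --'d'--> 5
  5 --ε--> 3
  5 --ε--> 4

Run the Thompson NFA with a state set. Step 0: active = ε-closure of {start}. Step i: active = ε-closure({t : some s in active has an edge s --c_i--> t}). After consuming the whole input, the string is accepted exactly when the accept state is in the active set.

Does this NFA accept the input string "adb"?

Answer: ACCEPT

Trace:
initial (ε-close {0}): {0}
'a' @ 1: {1,2,4}
'd' @ 2: {3,4,5}  [accepting]
'b' @ 3: {3,4,5}  [accepting]
end set {3,4,5} — state 3 in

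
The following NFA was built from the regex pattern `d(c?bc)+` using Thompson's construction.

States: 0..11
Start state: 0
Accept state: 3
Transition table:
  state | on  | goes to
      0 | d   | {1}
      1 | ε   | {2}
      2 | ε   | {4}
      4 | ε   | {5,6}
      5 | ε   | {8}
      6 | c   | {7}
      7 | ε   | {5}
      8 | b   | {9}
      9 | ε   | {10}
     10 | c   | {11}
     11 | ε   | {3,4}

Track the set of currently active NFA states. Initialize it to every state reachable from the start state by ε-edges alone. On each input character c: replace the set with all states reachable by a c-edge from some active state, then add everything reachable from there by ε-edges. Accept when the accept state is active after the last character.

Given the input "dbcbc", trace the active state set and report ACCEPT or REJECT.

Answer: ACCEPT

Derivation:
start: ε-closure({0}) = {0}
'd' @ 1: {1,2,4,5,6,8}
'b' @ 2: {9,10}
'c' @ 3: {3,4,5,6,8,11}  (accept∈set)
'b' @ 4: {9,10}
'c' @ 5: {3,4,5,6,8,11}  (accept∈set)
final: {3,4,5,6,8,11}; accept 3 in set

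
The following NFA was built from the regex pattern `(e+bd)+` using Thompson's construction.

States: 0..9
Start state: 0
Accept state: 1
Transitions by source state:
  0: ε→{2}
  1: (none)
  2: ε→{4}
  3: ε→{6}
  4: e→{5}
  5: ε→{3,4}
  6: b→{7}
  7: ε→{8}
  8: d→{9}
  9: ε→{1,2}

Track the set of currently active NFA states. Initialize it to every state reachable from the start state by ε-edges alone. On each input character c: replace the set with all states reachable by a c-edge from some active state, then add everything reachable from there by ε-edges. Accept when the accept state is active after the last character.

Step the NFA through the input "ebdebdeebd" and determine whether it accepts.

Answer: ACCEPT

Steps:
initial (ε-close {0}): {0,2,4}
'e' @ 1: {3,4,5,6}
'b' @ 2: {7,8}
'd' @ 3: {1,2,4,9}  ✓accept
'e' @ 4: {3,4,5,6}
'b' @ 5: {7,8}
'd' @ 6: {1,2,4,9}  ✓accept
'e' @ 7: {3,4,5,6}
'e' @ 8: {3,4,5,6}
'b' @ 9: {7,8}
'd' @ 10: {1,2,4,9}  ✓accept
after full input: {1,2,4,9}  (accept=1 in)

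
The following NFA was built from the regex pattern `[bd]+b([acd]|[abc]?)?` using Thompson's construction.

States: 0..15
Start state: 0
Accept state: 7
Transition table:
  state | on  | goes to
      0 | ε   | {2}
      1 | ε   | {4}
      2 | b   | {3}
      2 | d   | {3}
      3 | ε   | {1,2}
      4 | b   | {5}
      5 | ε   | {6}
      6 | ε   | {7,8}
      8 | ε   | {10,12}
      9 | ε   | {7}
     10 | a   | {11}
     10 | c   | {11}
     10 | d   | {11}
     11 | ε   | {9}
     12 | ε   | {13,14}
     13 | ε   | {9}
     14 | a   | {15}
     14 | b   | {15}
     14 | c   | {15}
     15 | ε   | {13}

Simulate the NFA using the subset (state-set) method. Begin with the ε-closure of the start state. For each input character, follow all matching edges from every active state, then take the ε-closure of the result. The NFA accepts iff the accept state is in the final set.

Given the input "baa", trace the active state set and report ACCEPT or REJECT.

Answer: REJECT

Trace:
S₀ = ε-closure({0}) = {0,2}
'b' @ 1: {1,2,3,4}
'a' @ 2: {}  — no active states
rest 'a' ignored (set empty)
after full input: {}  (accept=7 not in)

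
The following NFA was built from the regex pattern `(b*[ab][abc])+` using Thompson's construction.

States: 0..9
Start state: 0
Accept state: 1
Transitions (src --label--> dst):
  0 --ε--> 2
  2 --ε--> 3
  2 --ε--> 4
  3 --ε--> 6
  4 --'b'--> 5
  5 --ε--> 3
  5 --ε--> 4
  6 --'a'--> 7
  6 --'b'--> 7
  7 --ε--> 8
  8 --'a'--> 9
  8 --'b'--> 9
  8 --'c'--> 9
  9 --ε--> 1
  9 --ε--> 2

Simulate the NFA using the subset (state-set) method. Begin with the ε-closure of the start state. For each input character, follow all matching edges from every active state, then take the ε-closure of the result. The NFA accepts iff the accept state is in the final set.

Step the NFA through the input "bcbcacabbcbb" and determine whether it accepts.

Answer: ACCEPT

Trace:
initial (ε-close {0}): {0,2,3,4,6}
'b' @ 1: {3,4,5,6,7,8}
'c' @ 2: {1,2,3,4,6,9}  [accepting]
'b' @ 3: {3,4,5,6,7,8}
'c' @ 4: {1,2,3,4,6,9}  [accepting]
'a' @ 5: {7,8}
'c' @ 6: {1,2,3,4,6,9}  [accepting]
'a' @ 7: {7,8}
'b' @ 8: {1,2,3,4,6,9}  [accepting]
'b' @ 9: {3,4,5,6,7,8}
'c' @ 10: {1,2,3,4,6,9}  [accepting]
'b' @ 11: {3,4,5,6,7,8}
'b' @ 12: {1,2,3,4,5,6,7,8,9}  [accepting]
final: {1,2,3,4,5,6,7,8,9}; accept 1 in set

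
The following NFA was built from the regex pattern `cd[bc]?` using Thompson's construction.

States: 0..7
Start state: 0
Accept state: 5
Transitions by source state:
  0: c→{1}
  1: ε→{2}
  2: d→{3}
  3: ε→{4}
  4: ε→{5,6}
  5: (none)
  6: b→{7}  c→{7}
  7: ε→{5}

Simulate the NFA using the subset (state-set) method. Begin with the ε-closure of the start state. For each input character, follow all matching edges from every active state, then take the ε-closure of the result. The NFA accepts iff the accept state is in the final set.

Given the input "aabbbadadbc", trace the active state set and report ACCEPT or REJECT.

Answer: REJECT

Trace:
S₀ = ε-closure({0}) = {0}
'a' @ 1: {}  — state set empty
rest 'abbbadadbc' ignored (set empty)
end set {} — state 5 not in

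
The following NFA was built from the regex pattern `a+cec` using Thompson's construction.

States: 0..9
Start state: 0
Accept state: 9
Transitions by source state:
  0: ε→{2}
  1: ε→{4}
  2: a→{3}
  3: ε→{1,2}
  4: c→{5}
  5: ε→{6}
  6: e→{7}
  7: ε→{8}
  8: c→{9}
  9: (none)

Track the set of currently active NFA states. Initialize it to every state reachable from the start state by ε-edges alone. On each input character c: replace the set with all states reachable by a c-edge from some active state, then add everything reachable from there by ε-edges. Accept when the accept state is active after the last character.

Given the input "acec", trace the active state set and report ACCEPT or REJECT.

Answer: ACCEPT

Steps:
S₀ = ε-closure({0}) = {0,2}
'a' @ 1: {1,2,3,4}
'c' @ 2: {5,6}
'e' @ 3: {7,8}
'c' @ 4: {9}  (accept∈set)
after full input: {9}  (accept=9 in)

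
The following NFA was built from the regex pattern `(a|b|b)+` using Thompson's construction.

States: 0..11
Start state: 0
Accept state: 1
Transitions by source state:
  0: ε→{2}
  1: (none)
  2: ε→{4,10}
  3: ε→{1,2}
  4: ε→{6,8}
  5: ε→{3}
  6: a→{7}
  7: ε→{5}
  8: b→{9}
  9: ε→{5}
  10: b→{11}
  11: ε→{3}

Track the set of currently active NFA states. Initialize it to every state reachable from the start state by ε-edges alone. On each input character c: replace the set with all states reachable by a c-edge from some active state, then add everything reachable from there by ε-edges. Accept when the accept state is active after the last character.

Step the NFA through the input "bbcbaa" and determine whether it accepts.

Answer: REJECT

Steps:
start: ε-closure({0}) = {0,2,4,6,8,10}
'b' @ 1: {1,2,3,4,5,6,8,9,10,11}  [accepting]
'b' @ 2: {1,2,3,4,5,6,8,9,10,11}  [accepting]
'c' @ 3: {}  — state set empty
rest 'baa' ignored (set empty)
end set {} — state 1 not in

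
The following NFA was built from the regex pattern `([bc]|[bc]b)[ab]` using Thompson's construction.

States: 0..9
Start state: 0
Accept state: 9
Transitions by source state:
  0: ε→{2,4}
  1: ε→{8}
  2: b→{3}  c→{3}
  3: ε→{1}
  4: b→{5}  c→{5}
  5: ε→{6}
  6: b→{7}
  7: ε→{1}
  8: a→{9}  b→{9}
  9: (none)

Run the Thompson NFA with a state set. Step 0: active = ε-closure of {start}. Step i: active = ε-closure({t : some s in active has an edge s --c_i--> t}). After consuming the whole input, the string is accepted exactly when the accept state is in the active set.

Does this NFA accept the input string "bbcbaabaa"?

start: ε-closure({0}) = {0,2,4}
'b' @ 1: {1,3,5,6,8}
'b' @ 2: {1,7,8,9}  ✓accept
'c' @ 3: {}  — state set empty
rest 'baabaa' ignored (set empty)
end set {} — state 9 not in

Answer: REJECT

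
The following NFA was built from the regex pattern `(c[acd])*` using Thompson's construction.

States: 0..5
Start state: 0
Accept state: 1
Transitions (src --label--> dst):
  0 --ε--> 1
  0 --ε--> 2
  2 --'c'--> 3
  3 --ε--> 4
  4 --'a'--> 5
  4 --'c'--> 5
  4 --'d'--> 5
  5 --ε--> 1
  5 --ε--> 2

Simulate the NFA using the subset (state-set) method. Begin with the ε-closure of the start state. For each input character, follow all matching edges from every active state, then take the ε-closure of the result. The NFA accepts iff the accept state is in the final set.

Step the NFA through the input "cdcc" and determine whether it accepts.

Answer: ACCEPT

Trace:
initial (ε-close {0}): {0,1,2}
'c' @ 1: {3,4}
'd' @ 2: {1,2,5}  (accept∈set)
'c' @ 3: {3,4}
'c' @ 4: {1,2,5}  (accept∈set)
final: {1,2,5}; accept 1 in set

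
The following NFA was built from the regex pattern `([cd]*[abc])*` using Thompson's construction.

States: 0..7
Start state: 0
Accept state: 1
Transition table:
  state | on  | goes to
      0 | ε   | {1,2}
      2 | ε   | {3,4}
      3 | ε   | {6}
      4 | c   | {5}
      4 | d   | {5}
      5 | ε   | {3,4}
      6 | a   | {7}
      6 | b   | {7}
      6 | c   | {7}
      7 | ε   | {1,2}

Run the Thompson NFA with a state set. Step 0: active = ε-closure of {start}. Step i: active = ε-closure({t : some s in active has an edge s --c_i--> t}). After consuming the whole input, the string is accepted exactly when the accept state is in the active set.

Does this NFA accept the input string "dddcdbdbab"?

initial (ε-close {0}): {0,1,2,3,4,6}
'd' @ 1: {3,4,5,6}
'd' @ 2: {3,4,5,6}
'd' @ 3: {3,4,5,6}
'c' @ 4: {1,2,3,4,5,6,7}  (accept∈set)
'd' @ 5: {3,4,5,6}
'b' @ 6: {1,2,3,4,6,7}  (accept∈set)
'd' @ 7: {3,4,5,6}
'b' @ 8: {1,2,3,4,6,7}  (accept∈set)
'a' @ 9: {1,2,3,4,6,7}  (accept∈set)
'b' @ 10: {1,2,3,4,6,7}  (accept∈set)
final: {1,2,3,4,6,7}; accept 1 in set

Answer: ACCEPT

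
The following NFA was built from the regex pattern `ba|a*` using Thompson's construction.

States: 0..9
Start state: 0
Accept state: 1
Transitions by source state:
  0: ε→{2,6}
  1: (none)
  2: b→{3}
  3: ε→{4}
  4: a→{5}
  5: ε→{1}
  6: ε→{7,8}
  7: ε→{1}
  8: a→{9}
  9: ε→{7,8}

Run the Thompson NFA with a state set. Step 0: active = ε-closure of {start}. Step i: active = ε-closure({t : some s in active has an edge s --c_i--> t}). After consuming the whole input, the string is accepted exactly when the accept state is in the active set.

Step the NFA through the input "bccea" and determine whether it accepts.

Answer: REJECT

Steps:
initial (ε-close {0}): {0,1,2,6,7,8}
'b' @ 1: {3,4}
'c' @ 2: {}  — state set empty
rest 'cea' ignored (set empty)
after full input: {}  (accept=1 not in)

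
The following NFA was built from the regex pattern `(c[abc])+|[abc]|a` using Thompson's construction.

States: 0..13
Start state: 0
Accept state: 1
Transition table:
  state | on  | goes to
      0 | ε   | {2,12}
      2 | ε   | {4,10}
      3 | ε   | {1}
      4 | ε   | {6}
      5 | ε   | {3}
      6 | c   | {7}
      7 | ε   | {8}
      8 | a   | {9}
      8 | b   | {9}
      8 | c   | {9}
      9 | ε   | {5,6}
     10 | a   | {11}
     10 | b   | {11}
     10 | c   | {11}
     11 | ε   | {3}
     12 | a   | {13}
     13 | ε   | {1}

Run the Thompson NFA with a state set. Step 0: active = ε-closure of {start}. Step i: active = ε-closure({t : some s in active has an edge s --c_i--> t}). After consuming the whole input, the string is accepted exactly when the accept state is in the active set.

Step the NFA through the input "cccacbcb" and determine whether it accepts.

Answer: ACCEPT

Trace:
S₀ = ε-closure({0}) = {0,2,4,6,10,12}
'c' @ 1: {1,3,7,8,11}  (accept∈set)
'c' @ 2: {1,3,5,6,9}  (accept∈set)
'c' @ 3: {7,8}
'a' @ 4: {1,3,5,6,9}  (accept∈set)
'c' @ 5: {7,8}
'b' @ 6: {1,3,5,6,9}  (accept∈set)
'c' @ 7: {7,8}
'b' @ 8: {1,3,5,6,9}  (accept∈set)
end set {1,3,5,6,9} — state 1 in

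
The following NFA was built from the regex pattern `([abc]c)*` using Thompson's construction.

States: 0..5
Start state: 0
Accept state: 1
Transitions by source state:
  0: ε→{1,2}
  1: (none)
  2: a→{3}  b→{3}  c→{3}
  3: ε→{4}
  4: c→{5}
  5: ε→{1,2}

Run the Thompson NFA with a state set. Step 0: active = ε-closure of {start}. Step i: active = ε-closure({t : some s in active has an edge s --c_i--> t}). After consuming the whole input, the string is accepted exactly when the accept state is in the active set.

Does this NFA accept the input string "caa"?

Answer: REJECT

Derivation:
initial (ε-close {0}): {0,1,2}
'c' @ 1: {3,4}
'a' @ 2: {}  — no active states
rest 'a' ignored (set empty)
after full input: {}  (accept=1 not in)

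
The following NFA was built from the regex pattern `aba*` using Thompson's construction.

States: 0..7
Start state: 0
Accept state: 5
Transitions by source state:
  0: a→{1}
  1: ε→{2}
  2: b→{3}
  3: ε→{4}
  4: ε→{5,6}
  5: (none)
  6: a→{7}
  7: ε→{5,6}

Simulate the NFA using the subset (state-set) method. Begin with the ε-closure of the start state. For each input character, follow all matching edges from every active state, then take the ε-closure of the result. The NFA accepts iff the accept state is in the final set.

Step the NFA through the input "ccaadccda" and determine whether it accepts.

initial (ε-close {0}): {0}
'c' @ 1: {}  — no active states
rest 'caadccda' ignored (set empty)
after full input: {}  (accept=5 not in)

Answer: REJECT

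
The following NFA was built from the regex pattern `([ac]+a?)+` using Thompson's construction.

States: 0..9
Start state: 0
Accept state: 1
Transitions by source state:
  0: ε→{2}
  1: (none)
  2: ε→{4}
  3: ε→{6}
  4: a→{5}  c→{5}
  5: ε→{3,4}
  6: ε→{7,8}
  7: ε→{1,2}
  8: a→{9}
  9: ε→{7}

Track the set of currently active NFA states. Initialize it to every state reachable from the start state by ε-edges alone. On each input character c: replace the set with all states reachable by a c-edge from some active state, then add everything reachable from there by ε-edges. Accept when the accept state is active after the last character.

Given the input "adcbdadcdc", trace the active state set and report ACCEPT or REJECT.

start: ε-closure({0}) = {0,2,4}
'a' @ 1: {1,2,3,4,5,6,7,8}  (accept∈set)
'd' @ 2: {}  — state set empty
rest 'cbdadcdc' ignored (set empty)
end set {} — state 1 not in

Answer: REJECT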